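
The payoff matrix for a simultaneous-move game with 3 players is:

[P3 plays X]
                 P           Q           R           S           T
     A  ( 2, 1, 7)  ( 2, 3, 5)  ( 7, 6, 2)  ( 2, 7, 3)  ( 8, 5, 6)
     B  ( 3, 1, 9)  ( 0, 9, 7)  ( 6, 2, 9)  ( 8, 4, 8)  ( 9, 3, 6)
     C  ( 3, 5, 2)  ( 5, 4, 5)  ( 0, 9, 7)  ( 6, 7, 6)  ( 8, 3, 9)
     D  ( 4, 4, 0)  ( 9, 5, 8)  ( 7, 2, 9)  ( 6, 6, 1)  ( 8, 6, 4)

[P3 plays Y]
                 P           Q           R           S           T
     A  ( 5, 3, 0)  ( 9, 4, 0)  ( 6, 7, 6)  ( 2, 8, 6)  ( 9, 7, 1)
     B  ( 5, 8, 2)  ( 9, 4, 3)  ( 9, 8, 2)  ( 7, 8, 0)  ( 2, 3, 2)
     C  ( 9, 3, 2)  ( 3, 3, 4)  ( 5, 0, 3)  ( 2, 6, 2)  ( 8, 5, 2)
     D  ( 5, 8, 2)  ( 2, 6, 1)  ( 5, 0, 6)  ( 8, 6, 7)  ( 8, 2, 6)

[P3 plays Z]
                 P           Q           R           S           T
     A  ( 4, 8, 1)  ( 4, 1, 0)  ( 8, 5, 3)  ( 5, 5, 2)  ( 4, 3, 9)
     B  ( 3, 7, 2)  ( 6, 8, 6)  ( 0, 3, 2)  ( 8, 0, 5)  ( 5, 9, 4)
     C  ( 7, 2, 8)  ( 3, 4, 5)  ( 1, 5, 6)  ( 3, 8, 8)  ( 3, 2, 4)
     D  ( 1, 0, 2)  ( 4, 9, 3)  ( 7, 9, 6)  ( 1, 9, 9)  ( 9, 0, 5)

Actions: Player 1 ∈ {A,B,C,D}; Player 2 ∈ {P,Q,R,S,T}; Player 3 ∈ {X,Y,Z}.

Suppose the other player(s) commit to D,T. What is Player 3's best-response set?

argmax u_3 = {Y}

u_3(X vs D,T) = 4
u_3(Y vs D,T) = 6
u_3(Z vs D,T) = 5
max payoff 6 at {Y}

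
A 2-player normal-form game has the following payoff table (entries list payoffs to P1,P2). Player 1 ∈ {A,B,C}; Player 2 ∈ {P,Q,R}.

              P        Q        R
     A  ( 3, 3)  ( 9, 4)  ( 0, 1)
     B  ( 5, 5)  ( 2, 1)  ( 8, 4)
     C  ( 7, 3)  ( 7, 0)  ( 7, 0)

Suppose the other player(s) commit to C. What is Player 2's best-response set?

BR_2 = {P}

u_2(P vs C) = 3
u_2(Q vs C) = 0
u_2(R vs C) = 0
max payoff 3 at {P}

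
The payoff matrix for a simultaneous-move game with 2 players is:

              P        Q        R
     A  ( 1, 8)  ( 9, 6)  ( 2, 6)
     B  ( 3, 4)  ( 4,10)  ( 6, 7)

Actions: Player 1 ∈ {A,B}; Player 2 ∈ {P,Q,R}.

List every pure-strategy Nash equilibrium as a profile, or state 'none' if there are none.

Equilibria: none

(A,P): not NE [P1→B gives 3>1]
(A,Q): not NE [P2→P gives 8>6]
(A,R): not NE [P1→B gives 6>2; P2→P gives 8>6]
(B,P): not NE [P2→Q gives 10>4]
(B,Q): not NE [P1→A gives 9>4]
(B,R): not NE [P2→Q gives 10>7]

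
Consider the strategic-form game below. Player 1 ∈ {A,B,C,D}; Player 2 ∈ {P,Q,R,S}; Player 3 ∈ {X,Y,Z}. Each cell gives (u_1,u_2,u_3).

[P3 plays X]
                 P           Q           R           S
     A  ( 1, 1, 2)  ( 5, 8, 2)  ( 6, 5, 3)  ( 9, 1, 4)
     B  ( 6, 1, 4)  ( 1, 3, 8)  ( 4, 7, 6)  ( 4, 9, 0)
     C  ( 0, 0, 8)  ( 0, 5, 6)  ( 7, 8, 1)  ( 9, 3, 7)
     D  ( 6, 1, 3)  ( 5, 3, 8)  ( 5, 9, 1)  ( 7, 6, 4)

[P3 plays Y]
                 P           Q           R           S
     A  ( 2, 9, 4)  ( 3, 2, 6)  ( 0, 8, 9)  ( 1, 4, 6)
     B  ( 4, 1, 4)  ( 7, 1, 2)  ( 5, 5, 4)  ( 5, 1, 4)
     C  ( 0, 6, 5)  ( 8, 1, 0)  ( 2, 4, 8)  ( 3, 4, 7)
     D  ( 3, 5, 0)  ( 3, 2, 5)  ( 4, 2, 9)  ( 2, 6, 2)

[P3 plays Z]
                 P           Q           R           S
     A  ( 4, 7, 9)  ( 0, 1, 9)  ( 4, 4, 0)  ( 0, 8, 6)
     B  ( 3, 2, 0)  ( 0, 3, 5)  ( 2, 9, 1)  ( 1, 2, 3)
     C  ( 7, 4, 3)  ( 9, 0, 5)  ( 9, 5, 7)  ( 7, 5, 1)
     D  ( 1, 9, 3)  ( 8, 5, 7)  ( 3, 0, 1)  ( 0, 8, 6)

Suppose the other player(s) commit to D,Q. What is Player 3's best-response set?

P3 best: {X}

u_3(X vs D,Q) = 8
u_3(Y vs D,Q) = 5
u_3(Z vs D,Q) = 7
max payoff 8 at {X}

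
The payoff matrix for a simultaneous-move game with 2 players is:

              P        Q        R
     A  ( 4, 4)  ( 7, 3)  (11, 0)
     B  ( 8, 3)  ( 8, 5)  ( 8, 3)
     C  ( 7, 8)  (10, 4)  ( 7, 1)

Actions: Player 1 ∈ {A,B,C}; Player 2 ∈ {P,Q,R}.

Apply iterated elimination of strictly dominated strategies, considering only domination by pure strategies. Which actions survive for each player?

P2 drop R (Q beats it: A:3>0 B:5>3 C:4>1)
P1 drop A (B beats it: P:8>4 Q:8>7)
P1→{B,C} P2→{P,Q}

Remaining: P1:{B,C} P2:{P,Q}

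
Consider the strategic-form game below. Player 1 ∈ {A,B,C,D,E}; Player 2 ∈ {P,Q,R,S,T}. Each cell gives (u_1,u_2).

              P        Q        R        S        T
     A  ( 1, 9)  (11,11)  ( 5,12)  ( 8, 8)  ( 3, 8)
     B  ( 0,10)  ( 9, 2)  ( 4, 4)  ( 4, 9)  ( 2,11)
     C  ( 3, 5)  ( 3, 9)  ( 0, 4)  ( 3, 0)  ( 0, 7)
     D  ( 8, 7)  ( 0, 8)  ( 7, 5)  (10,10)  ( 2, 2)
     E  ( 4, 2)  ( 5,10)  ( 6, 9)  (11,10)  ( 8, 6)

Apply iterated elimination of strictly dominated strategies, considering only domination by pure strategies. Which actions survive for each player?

P1 drop B (A beats it: P:1>0 Q:11>9 R:5>4 S:8>4 T:3>2)
P1 drop C (E beats it: P:4>3 Q:5>3 R:6>0 S:11>3 T:8>0)
P2 drop P (Q beats it: A:11>9 D:8>7 E:10>2)
P2 drop T (Q beats it: A:11>8 D:8>2 E:10>6)
P1→{A,D,E} P2→{Q,R,S}

Remaining: P1:{A,D,E} P2:{Q,R,S}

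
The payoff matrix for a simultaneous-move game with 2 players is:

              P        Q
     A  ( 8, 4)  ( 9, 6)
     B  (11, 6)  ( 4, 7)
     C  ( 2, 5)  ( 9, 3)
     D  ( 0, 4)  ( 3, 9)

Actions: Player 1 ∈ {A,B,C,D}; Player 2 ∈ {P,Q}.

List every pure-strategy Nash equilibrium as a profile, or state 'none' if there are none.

(A,P): not NE [P1→B gives 11>8; P2→Q gives 6>4]
(A,Q): NE
(B,P): not NE [P2→Q gives 7>6]
(B,Q): not NE [P1→C gives 9>4]
(C,P): not NE [P1→B gives 11>2]
(C,Q): not NE [P2→P gives 5>3]
(D,P): not NE [P1→B gives 11>0; P2→Q gives 9>4]
(D,Q): not NE [P1→C gives 9>3]

NE set: (A,Q)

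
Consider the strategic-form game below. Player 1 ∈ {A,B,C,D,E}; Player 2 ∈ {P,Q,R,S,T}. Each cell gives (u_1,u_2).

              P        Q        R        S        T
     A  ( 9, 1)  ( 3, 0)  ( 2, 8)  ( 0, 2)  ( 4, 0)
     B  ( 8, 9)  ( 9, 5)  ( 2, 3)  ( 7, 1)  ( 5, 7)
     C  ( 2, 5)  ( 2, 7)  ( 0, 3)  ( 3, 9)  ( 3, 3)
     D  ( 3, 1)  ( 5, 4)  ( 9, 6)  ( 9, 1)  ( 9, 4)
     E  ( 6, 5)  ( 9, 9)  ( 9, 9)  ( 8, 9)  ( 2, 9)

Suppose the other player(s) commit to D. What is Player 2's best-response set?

u_2(P vs D) = 1
u_2(Q vs D) = 4
u_2(R vs D) = 6
u_2(S vs D) = 1
u_2(T vs D) = 4
max payoff 6 at {R}

argmax u_2 = {R}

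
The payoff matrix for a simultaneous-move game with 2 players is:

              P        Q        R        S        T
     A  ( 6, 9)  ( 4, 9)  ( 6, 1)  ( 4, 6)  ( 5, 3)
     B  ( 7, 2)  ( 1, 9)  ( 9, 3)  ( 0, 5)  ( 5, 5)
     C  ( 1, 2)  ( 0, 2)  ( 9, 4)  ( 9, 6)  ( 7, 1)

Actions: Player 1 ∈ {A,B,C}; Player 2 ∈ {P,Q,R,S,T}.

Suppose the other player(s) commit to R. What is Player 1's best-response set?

u_1(A vs R) = 6
u_1(B vs R) = 9
u_1(C vs R) = 9
max payoff 9 at {B,C}

argmax u_1 = {B,C}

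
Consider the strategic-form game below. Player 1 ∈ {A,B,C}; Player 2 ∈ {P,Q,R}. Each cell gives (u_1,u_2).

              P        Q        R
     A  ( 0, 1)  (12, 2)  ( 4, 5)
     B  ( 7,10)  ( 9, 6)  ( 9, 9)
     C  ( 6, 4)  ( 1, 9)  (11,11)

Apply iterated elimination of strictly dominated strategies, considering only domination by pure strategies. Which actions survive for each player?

P2 drop Q (R beats it: A:5>2 B:9>6 C:11>9)
P1 drop A (B beats it: P:7>0 R:9>4)
P1→{B,C} P2→{P,R}

Survivors P1:{B,C} P2:{P,R}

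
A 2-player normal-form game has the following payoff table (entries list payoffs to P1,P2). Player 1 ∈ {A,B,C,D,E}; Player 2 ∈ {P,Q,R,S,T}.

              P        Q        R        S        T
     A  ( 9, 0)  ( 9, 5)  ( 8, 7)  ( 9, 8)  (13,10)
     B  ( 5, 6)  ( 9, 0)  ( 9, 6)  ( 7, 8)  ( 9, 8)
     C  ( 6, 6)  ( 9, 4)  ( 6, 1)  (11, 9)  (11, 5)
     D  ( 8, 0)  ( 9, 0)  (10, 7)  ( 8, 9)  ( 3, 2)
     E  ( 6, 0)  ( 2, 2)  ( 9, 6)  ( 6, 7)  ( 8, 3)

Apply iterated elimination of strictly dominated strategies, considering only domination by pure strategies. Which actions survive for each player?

P2 drop P (S beats it: A:8>0 B:8>6 C:9>6 D:9>0 E:7>0)
P2 drop Q (S beats it: A:8>5 B:8>0 C:9>4 D:9>0 E:7>2)
P2 drop R (S beats it: A:8>7 B:8>6 C:9>1 D:9>7 E:7>6)
P1 drop B (A beats it: S:9>7 T:13>9)
P1 drop D (A beats it: S:9>8 T:13>3)
P1 drop E (A beats it: S:9>6 T:13>8)
P1→{A,C} P2→{S,T}

IESDS → P1:{A,C} P2:{S,T}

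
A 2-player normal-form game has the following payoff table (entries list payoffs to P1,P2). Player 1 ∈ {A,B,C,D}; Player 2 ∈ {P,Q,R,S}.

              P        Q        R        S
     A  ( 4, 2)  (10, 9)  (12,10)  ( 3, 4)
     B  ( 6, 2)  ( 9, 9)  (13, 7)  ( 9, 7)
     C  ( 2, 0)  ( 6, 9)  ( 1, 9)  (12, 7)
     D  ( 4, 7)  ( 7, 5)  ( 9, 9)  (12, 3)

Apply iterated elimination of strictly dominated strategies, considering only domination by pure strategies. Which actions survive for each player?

P2 drop P (R beats it: A:10>2 B:7>2 C:9>0 D:9>7)
P2 drop S (Q beats it: A:9>4 B:9>7 C:9>7 D:5>3)
P1 drop C (A beats it: Q:10>6 R:12>1)
P1 drop D (A beats it: Q:10>7 R:12>9)
P1→{A,B} P2→{Q,R}

Remaining: P1:{A,B} P2:{Q,R}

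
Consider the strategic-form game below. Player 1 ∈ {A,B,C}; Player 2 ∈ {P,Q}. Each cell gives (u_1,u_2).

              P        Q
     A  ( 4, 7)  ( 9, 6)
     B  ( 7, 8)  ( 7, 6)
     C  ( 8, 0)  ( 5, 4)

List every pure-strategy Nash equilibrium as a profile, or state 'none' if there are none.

No pure NE.

(A,P): not NE [P1→C gives 8>4]
(A,Q): not NE [P2→P gives 7>6]
(B,P): not NE [P1→C gives 8>7]
(B,Q): not NE [P1→A gives 9>7; P2→P gives 8>6]
(C,P): not NE [P2→Q gives 4>0]
(C,Q): not NE [P1→A gives 9>5]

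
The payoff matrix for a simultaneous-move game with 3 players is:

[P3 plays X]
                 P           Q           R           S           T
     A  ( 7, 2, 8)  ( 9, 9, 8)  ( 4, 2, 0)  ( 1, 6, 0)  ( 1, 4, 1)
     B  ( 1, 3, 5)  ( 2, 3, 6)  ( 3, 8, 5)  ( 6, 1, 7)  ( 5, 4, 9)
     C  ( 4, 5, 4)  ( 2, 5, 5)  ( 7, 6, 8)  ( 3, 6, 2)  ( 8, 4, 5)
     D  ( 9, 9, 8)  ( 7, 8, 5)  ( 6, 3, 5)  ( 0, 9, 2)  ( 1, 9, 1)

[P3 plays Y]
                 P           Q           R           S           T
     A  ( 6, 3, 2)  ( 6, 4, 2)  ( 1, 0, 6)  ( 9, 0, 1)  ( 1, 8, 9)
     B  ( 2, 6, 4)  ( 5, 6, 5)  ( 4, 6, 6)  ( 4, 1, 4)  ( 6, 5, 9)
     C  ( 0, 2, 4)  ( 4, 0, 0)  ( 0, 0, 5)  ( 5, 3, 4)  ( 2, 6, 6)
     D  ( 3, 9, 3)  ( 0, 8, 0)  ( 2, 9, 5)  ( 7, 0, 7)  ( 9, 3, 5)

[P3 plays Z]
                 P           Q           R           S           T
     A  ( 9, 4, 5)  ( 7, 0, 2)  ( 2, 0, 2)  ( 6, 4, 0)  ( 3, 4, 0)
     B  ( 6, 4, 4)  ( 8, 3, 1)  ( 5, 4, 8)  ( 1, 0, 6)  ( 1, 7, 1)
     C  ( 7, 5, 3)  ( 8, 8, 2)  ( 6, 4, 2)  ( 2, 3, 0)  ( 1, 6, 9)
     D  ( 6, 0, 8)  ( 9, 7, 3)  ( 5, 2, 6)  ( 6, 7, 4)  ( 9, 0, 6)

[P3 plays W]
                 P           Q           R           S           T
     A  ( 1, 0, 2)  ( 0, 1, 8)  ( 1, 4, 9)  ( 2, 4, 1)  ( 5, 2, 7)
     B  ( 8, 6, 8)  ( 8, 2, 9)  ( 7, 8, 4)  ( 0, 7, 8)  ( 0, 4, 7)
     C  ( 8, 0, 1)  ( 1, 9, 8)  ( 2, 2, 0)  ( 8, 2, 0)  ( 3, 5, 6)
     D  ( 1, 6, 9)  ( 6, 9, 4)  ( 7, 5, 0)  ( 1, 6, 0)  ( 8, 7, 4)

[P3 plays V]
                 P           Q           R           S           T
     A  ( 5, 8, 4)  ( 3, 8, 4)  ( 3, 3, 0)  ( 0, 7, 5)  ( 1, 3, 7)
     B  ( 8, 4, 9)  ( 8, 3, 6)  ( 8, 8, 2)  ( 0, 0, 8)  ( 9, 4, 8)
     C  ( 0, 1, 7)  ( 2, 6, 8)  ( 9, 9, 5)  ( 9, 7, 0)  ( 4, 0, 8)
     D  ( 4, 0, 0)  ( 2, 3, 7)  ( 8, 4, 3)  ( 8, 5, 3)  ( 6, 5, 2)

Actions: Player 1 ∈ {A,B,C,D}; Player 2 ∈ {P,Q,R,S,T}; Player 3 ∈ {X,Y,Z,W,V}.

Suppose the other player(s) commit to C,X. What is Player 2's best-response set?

BR_2 = {R,S}

u_2(P vs C,X) = 5
u_2(Q vs C,X) = 5
u_2(R vs C,X) = 6
u_2(S vs C,X) = 6
u_2(T vs C,X) = 4
max payoff 6 at {R,S}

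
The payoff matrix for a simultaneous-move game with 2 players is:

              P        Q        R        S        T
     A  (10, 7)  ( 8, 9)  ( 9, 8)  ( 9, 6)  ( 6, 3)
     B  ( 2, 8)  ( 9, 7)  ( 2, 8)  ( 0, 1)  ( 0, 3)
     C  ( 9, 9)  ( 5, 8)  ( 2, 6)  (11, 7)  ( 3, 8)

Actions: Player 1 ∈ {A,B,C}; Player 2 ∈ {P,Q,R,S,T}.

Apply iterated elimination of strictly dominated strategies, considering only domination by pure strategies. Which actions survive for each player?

Survivors P1:{A,B} P2:{P,Q,R}

P2 drop S (P beats it: A:7>6 B:8>1 C:9>7)
P1 drop C (A beats it: P:10>9 Q:8>5 R:9>2 T:6>3)
P2 drop T (P beats it: A:7>3 B:8>3)
P1→{A,B} P2→{P,Q,R}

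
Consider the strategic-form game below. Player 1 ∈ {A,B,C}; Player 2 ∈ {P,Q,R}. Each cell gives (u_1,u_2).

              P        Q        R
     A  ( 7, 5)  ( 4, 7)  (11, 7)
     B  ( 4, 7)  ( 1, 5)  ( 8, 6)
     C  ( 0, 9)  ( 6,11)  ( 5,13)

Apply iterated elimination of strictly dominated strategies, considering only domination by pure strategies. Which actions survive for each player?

Survivors P1:{A,C} P2:{Q,R}

P1 drop B (A beats it: P:7>4 Q:4>1 R:11>8)
P2 drop P (Q beats it: A:7>5 C:11>9)
P1→{A,C} P2→{Q,R}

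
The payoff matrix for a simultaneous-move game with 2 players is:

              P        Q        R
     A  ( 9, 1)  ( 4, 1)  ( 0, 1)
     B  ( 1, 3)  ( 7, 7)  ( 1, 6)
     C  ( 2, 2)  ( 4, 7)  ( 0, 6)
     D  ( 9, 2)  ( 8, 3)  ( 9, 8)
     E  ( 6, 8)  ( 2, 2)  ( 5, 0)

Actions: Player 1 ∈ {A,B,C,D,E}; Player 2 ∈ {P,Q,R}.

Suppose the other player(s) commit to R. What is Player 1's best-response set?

argmax u_1 = {D}

u_1(A vs R) = 0
u_1(B vs R) = 1
u_1(C vs R) = 0
u_1(D vs R) = 9
u_1(E vs R) = 5
max payoff 9 at {D}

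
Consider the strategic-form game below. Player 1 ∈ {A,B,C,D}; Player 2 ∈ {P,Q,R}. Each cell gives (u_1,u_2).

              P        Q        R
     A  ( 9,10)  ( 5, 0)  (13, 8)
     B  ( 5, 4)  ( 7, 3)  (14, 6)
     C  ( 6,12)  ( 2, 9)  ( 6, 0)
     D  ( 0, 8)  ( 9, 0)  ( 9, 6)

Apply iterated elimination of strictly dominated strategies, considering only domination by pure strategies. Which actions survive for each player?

P1 drop C (A beats it: P:9>6 Q:5>2 R:13>6)
P2 drop Q (P beats it: A:10>0 B:4>3 D:8>0)
P1 drop D (A beats it: P:9>0 R:13>9)
P1→{A,B} P2→{P,R}

IESDS → P1:{A,B} P2:{P,R}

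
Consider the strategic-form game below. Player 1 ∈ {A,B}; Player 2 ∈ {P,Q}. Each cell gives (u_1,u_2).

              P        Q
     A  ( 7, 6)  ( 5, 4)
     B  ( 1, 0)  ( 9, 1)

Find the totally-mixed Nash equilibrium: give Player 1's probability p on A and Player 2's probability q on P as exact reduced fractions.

P1 indiff ⇒ q·7+(1-q)·5 = q·1+(1-q)·9 ⇒ q(6) = (1-q)(4) ⇒ q = 2/5
P2 indiff ⇒ p·6+(1-p)·0 = p·4+(1-p)·1 ⇒ p(2) = (1-p)(1) ⇒ p = 1/3

(p,q) = (1/3, 2/5)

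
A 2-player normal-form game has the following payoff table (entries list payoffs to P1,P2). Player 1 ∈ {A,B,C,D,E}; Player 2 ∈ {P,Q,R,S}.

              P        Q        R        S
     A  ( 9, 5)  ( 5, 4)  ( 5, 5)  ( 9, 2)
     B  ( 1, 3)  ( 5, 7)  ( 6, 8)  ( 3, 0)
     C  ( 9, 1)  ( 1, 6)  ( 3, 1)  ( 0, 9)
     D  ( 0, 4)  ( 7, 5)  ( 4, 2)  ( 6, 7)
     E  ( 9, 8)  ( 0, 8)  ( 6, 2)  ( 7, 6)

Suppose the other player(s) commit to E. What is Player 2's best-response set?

P2 best: {P,Q}

u_2(P vs E) = 8
u_2(Q vs E) = 8
u_2(R vs E) = 2
u_2(S vs E) = 6
max payoff 8 at {P,Q}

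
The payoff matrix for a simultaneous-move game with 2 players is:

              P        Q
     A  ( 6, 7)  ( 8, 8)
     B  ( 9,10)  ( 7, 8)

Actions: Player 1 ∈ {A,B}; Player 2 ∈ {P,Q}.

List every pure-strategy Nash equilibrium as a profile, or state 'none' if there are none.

PSNE = {(A,Q), (B,P)}

(A,P): not NE [P1→B gives 9>6; P2→Q gives 8>7]
(A,Q): NE
(B,P): NE
(B,Q): not NE [P1→A gives 8>7; P2→P gives 10>8]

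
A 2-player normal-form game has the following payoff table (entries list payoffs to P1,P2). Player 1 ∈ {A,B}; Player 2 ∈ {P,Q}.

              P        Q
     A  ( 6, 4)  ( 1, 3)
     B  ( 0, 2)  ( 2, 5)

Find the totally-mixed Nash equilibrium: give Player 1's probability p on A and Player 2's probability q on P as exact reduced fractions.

P1 indiff ⇒ q·6+(1-q)·1 = q·0+(1-q)·2 ⇒ q(6) = (1-q)(1) ⇒ q = 1/7
P2 indiff ⇒ p·4+(1-p)·2 = p·3+(1-p)·5 ⇒ p(1) = (1-p)(3) ⇒ p = 3/4

P1 mixes 3/4 on A; P2 mixes 1/7 on P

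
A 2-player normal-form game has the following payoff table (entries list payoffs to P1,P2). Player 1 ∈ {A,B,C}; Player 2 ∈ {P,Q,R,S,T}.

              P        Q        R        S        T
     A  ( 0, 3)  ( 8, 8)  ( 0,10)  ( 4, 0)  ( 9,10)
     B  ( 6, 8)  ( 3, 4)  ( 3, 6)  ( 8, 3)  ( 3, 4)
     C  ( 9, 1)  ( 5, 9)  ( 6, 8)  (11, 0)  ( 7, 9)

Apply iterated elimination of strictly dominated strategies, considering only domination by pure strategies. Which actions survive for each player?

Survivors P1:{A,C} P2:{Q,R,T}

P1 drop B (C beats it: P:9>6 Q:5>3 R:6>3 S:11>8 T:7>3)
P2 drop P (Q beats it: A:8>3 C:9>1)
P2 drop S (Q beats it: A:8>0 C:9>0)
P1→{A,C} P2→{Q,R,T}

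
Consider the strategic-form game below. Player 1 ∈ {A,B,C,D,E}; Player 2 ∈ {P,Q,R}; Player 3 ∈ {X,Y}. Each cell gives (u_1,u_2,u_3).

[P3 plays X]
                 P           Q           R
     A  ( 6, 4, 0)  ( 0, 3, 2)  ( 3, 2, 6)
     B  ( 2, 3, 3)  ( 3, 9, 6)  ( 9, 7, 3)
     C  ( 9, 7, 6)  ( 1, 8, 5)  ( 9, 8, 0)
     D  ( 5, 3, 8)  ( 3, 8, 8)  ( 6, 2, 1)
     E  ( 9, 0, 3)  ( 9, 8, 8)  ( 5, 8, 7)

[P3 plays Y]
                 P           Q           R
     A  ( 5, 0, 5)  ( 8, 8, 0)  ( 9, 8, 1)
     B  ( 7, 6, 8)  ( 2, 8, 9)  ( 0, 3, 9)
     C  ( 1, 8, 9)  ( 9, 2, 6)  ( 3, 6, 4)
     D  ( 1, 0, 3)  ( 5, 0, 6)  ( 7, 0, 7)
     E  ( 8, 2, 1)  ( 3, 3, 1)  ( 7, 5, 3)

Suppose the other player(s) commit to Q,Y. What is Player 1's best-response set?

argmax u_1 = {C}

u_1(A vs Q,Y) = 8
u_1(B vs Q,Y) = 2
u_1(C vs Q,Y) = 9
u_1(D vs Q,Y) = 5
u_1(E vs Q,Y) = 3
max payoff 9 at {C}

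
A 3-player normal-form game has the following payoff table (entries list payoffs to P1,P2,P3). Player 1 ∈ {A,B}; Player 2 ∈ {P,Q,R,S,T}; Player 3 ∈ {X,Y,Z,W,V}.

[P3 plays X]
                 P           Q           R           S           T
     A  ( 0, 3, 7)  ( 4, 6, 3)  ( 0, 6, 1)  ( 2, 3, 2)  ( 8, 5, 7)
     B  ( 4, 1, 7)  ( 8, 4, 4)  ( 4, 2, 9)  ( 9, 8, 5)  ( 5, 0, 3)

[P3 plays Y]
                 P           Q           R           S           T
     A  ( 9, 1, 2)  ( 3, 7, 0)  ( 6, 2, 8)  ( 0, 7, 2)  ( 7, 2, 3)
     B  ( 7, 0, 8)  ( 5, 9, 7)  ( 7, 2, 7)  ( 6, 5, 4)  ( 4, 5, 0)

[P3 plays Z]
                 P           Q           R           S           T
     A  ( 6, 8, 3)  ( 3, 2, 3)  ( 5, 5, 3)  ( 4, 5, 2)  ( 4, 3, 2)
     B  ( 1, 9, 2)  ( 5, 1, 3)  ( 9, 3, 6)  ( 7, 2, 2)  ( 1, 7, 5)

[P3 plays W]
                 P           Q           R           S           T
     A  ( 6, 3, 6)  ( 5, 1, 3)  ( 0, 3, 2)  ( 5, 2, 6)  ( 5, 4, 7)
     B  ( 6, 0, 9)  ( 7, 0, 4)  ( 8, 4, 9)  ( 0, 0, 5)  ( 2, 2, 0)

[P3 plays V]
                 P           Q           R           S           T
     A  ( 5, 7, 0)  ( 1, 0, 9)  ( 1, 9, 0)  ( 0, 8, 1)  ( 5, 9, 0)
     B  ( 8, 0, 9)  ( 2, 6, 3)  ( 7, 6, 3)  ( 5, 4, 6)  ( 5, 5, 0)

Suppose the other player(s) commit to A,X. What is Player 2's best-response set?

argmax u_2 = {Q,R}

u_2(P vs A,X) = 3
u_2(Q vs A,X) = 6
u_2(R vs A,X) = 6
u_2(S vs A,X) = 3
u_2(T vs A,X) = 5
max payoff 6 at {Q,R}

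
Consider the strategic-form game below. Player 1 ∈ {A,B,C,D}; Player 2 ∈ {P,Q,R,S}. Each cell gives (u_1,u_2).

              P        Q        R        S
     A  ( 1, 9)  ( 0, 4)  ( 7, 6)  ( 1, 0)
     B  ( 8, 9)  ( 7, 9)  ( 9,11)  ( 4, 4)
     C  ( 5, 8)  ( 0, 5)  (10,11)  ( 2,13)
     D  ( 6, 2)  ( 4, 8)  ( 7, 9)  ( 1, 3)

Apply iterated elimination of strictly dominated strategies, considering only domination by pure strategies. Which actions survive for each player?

Survivors P1:{B,C} P2:{R,S}

P1 drop A (B beats it: P:8>1 Q:7>0 R:9>7 S:4>1)
P1 drop D (B beats it: P:8>6 Q:7>4 R:9>7 S:4>1)
P2 drop P (R beats it: B:11>9 C:11>8)
P2 drop Q (R beats it: B:11>9 C:11>5)
P1→{B,C} P2→{R,S}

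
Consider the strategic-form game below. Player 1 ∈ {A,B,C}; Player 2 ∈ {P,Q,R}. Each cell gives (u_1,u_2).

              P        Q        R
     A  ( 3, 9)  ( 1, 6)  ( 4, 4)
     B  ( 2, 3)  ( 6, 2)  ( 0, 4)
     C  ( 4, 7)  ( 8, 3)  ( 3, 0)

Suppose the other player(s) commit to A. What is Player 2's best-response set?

u_2(P vs A) = 9
u_2(Q vs A) = 6
u_2(R vs A) = 4
max payoff 9 at {P}

argmax u_2 = {P}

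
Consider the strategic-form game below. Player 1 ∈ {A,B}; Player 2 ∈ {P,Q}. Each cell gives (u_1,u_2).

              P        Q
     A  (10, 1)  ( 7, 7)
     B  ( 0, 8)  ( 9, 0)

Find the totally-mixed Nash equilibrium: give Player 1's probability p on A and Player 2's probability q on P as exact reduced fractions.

P1 indiff ⇒ q·10+(1-q)·7 = q·0+(1-q)·9 ⇒ q(10) = (1-q)(2) ⇒ q = 1/6
P2 indiff ⇒ p·1+(1-p)·8 = p·7+(1-p)·0 ⇒ p(-6) = (1-p)(-8) ⇒ p = 4/7

P1 mixes 4/7 on A; P2 mixes 1/6 on P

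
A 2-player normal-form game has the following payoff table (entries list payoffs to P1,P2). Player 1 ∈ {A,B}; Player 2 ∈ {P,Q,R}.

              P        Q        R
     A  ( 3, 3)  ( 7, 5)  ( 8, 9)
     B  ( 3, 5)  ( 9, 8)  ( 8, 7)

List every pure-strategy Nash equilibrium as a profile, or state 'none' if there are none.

(A,P): not NE [P2→R gives 9>3]
(A,Q): not NE [P1→B gives 9>7; P2→R gives 9>5]
(A,R): NE
(B,P): not NE [P2→Q gives 8>5]
(B,Q): NE
(B,R): not NE [P2→Q gives 8>7]

NE set: (A,R), (B,Q)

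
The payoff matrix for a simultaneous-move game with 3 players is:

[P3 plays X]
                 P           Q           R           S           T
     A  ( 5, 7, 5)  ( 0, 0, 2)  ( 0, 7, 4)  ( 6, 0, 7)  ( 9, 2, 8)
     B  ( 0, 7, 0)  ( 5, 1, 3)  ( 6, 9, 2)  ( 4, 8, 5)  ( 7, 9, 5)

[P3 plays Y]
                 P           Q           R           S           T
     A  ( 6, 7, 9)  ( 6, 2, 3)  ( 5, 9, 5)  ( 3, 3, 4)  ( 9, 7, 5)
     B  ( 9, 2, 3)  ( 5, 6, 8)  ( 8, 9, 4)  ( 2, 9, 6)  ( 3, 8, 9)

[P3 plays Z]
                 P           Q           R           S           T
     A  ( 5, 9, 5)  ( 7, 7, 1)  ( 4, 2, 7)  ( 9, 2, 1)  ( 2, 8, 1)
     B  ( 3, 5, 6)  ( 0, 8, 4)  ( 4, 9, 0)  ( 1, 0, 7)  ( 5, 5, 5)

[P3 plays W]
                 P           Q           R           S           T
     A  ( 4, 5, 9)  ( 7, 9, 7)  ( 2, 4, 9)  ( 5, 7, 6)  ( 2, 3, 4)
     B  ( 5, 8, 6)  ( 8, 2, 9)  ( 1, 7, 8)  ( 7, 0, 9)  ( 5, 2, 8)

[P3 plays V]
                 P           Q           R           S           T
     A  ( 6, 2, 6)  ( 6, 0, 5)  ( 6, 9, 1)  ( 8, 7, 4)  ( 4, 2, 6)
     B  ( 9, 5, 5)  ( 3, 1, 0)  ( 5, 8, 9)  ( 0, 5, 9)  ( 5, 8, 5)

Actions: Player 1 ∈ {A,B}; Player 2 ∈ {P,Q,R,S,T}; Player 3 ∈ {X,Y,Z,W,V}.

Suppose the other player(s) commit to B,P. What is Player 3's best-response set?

u_3(X vs B,P) = 0
u_3(Y vs B,P) = 3
u_3(Z vs B,P) = 6
u_3(W vs B,P) = 6
u_3(V vs B,P) = 5
max payoff 6 at {Z,W}

argmax u_3 = {Z,W}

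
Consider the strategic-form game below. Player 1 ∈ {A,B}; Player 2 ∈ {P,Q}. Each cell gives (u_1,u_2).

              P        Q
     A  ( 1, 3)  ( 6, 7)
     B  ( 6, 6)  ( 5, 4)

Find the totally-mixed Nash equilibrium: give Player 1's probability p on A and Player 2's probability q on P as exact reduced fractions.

P1 mixes 1/3 on A; P2 mixes 1/6 on P

P1 indiff ⇒ q·1+(1-q)·6 = q·6+(1-q)·5 ⇒ q(-5) = (1-q)(-1) ⇒ q = 1/6
P2 indiff ⇒ p·3+(1-p)·6 = p·7+(1-p)·4 ⇒ p(-4) = (1-p)(-2) ⇒ p = 1/3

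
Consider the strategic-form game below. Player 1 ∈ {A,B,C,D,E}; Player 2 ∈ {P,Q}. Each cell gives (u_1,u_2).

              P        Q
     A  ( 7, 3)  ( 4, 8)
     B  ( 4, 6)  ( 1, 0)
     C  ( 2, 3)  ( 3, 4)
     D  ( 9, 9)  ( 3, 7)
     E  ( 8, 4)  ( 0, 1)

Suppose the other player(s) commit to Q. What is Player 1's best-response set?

u_1(A vs Q) = 4
u_1(B vs Q) = 1
u_1(C vs Q) = 3
u_1(D vs Q) = 3
u_1(E vs Q) = 0
max payoff 4 at {A}

BR_1 = {A}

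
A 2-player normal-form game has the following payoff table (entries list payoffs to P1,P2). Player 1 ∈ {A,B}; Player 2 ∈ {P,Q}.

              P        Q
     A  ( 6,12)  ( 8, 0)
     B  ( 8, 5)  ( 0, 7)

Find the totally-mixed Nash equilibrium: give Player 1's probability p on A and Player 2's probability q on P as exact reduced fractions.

(p,q) = (1/7, 4/5)

P1 indiff ⇒ q·6+(1-q)·8 = q·8+(1-q)·0 ⇒ q(-2) = (1-q)(-8) ⇒ q = 4/5
P2 indiff ⇒ p·12+(1-p)·5 = p·0+(1-p)·7 ⇒ p(12) = (1-p)(2) ⇒ p = 1/7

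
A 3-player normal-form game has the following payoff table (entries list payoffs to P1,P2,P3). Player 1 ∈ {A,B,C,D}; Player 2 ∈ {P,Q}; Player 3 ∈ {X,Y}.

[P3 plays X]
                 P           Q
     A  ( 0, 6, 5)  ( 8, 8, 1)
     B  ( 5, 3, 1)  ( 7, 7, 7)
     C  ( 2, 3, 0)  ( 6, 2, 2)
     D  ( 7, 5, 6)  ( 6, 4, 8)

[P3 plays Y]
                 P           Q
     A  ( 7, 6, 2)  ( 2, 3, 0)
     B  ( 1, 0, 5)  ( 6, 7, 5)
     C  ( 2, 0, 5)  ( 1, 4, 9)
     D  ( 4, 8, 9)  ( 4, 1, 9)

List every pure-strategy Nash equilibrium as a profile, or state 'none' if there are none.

NE set: (A,Q,X)

(A,P,X): not NE [P1→D gives 7>0; P2→Q gives 8>6]
(A,P,Y): not NE [P3→X gives 5>2]
(A,Q,X): NE
(A,Q,Y): not NE [P1→B gives 6>2; P2→P gives 6>3; P3→X gives 1>0]
(B,P,X): not NE [P1→D gives 7>5; P2→Q gives 7>3; P3→Y gives 5>1]
(B,P,Y): not NE [P1→A gives 7>1; P2→Q gives 7>0]
(B,Q,X): not NE [P1→A gives 8>7]
(B,Q,Y): not NE [P3→X gives 7>5]
(C,P,X): not NE [P1→D gives 7>2; P3→Y gives 5>0]
(C,P,Y): not NE [P1→A gives 7>2; P2→Q gives 4>0]
(C,Q,X): not NE [P1→A gives 8>6; P2→P gives 3>2; P3→Y gives 9>2]
(C,Q,Y): not NE [P1→B gives 6>1]
(D,P,X): not NE [P3→Y gives 9>6]
(D,P,Y): not NE [P1→A gives 7>4]
(D,Q,X): not NE [P1→A gives 8>6; P2→P gives 5>4; P3→Y gives 9>8]
(D,Q,Y): not NE [P1→B gives 6>4; P2→P gives 8>1]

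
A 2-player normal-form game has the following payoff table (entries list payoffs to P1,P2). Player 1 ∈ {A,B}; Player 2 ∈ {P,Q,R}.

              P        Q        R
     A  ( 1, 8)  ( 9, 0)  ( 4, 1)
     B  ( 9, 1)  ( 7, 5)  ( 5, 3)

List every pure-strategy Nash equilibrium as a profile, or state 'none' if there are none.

Equilibria: none

(A,P): not NE [P1→B gives 9>1]
(A,Q): not NE [P2→P gives 8>0]
(A,R): not NE [P1→B gives 5>4; P2→P gives 8>1]
(B,P): not NE [P2→Q gives 5>1]
(B,Q): not NE [P1→A gives 9>7]
(B,R): not NE [P2→Q gives 5>3]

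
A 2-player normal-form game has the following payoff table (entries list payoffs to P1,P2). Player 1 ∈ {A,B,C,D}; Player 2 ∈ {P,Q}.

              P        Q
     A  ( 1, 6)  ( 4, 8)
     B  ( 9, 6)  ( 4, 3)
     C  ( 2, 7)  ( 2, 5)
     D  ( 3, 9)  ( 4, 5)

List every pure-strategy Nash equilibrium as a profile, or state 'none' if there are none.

Nash profiles: (A,Q), (B,P)

(A,P): not NE [P1→B gives 9>1; P2→Q gives 8>6]
(A,Q): NE
(B,P): NE
(B,Q): not NE [P2→P gives 6>3]
(C,P): not NE [P1→B gives 9>2]
(C,Q): not NE [P1→D gives 4>2; P2→P gives 7>5]
(D,P): not NE [P1→B gives 9>3]
(D,Q): not NE [P2→P gives 9>5]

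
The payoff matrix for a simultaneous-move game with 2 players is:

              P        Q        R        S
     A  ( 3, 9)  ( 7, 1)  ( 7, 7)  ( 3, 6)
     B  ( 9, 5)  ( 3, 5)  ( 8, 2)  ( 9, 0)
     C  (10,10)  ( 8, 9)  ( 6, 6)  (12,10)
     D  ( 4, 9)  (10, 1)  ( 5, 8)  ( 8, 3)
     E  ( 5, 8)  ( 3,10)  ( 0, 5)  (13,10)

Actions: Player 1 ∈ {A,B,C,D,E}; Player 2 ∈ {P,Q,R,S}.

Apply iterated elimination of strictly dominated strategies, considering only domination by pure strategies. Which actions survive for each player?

P2 drop R (P beats it: A:9>7 B:5>2 C:10>6 D:9>8 E:8>5)
P1 drop A (C beats it: P:10>3 Q:8>7 S:12>3)
P1 drop B (C beats it: P:10>9 Q:8>3 S:12>9)
P1→{C,D,E} P2→{P,Q,S}

Remaining: P1:{C,D,E} P2:{P,Q,S}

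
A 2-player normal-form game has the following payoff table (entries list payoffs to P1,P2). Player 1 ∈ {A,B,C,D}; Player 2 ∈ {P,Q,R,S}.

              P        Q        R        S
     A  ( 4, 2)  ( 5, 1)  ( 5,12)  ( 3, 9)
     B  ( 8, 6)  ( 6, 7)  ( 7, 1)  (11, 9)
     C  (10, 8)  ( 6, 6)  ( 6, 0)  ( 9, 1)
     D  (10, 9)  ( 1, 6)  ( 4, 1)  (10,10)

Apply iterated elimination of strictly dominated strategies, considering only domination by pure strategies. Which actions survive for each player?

P1 drop A (B beats it: P:8>4 Q:6>5 R:7>5 S:11>3)
P2 drop R (P beats it: B:6>1 C:8>0 D:9>1)
P1→{B,C,D} P2→{P,Q,S}

Survivors P1:{B,C,D} P2:{P,Q,S}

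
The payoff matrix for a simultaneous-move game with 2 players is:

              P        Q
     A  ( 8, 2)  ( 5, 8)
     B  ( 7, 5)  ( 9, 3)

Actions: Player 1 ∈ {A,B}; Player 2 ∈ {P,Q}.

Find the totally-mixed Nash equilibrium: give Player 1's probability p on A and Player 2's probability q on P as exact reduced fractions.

P1 indiff ⇒ q·8+(1-q)·5 = q·7+(1-q)·9 ⇒ q(1) = (1-q)(4) ⇒ q = 4/5
P2 indiff ⇒ p·2+(1-p)·5 = p·8+(1-p)·3 ⇒ p(-6) = (1-p)(-2) ⇒ p = 1/4

P1 mixes 1/4 on A; P2 mixes 4/5 on P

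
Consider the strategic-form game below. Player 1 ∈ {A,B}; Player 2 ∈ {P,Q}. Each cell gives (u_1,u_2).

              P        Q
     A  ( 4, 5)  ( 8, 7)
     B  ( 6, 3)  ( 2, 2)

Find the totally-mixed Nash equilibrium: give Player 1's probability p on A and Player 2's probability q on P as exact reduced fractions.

(p,q) = (1/3, 3/4)

P1 indiff ⇒ q·4+(1-q)·8 = q·6+(1-q)·2 ⇒ q(-2) = (1-q)(-6) ⇒ q = 3/4
P2 indiff ⇒ p·5+(1-p)·3 = p·7+(1-p)·2 ⇒ p(-2) = (1-p)(-1) ⇒ p = 1/3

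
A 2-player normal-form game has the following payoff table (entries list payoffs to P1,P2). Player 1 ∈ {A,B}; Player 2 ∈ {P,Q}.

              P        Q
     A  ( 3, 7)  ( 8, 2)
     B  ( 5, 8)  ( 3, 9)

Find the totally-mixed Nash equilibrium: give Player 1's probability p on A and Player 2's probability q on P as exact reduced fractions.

P1 mixes 1/6 on A; P2 mixes 5/7 on P

P1 indiff ⇒ q·3+(1-q)·8 = q·5+(1-q)·3 ⇒ q(-2) = (1-q)(-5) ⇒ q = 5/7
P2 indiff ⇒ p·7+(1-p)·8 = p·2+(1-p)·9 ⇒ p(5) = (1-p)(1) ⇒ p = 1/6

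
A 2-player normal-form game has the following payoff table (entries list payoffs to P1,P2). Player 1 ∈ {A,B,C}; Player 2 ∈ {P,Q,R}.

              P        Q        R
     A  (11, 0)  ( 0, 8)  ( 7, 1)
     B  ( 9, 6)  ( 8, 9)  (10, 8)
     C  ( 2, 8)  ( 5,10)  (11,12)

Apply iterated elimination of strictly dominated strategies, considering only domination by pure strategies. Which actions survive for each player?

Remaining: P1:{B,C} P2:{Q,R}

P2 drop P (Q beats it: A:8>0 B:9>6 C:10>8)
P1 drop A (B beats it: Q:8>0 R:10>7)
P1→{B,C} P2→{Q,R}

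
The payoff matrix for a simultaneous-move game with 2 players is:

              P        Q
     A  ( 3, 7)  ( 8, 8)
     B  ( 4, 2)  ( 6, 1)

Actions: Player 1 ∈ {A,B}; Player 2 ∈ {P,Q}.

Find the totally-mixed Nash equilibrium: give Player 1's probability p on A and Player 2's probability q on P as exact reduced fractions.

P1 indiff ⇒ q·3+(1-q)·8 = q·4+(1-q)·6 ⇒ q(-1) = (1-q)(-2) ⇒ q = 2/3
P2 indiff ⇒ p·7+(1-p)·2 = p·8+(1-p)·1 ⇒ p(-1) = (1-p)(-1) ⇒ p = 1/2

p=1/2, q=2/3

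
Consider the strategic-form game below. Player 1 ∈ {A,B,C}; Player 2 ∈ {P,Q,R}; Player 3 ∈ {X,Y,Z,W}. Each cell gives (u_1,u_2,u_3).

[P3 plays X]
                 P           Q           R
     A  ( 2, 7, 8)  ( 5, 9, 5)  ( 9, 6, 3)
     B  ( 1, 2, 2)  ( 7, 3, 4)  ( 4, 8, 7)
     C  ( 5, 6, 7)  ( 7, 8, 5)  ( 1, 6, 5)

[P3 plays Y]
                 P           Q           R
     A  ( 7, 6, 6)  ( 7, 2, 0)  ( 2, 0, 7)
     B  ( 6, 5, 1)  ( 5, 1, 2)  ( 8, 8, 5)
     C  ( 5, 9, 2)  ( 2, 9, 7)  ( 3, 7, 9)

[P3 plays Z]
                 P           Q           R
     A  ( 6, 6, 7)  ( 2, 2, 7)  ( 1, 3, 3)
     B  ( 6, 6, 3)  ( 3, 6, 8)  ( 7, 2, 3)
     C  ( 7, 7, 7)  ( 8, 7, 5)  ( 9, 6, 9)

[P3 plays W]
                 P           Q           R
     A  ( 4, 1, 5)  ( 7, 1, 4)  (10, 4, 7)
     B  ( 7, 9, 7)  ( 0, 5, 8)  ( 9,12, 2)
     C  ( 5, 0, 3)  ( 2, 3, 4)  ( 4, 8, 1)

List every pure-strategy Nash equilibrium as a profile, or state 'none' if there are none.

NE set: (A,R,W), (C,P,Z)

(A,P,X): not NE [P1→C gives 5>2; P2→Q gives 9>7]
(A,P,Y): not NE [P3→X gives 8>6]
(A,P,Z): not NE [P1→C gives 7>6; P3→X gives 8>7]
(A,P,W): not NE [P1→B gives 7>4; P2→R gives 4>1; P3→X gives 8>5]
(A,Q,X): not NE [P1→C gives 7>5; P3→Z gives 7>5]
(A,Q,Y): not NE [P2→P gives 6>2; P3→Z gives 7>0]
(A,Q,Z): not NE [P1→C gives 8>2; P2→P gives 6>2]
(A,Q,W): not NE [P2→R gives 4>1; P3→Z gives 7>4]
(A,R,X): not NE [P2→Q gives 9>6; P3→W gives 7>3]
(A,R,Y): not NE [P1→B gives 8>2; P2→P gives 6>0]
(A,R,Z): not NE [P1→C gives 9>1; P2→P gives 6>3; P3→W gives 7>3]
(A,R,W): NE
(B,P,X): not NE [P1→C gives 5>1; P2→R gives 8>2; P3→W gives 7>2]
(B,P,Y): not NE [P1→A gives 7>6; P2→R gives 8>5; P3→W gives 7>1]
(B,P,Z): not NE [P1→C gives 7>6; P3→W gives 7>3]
(B,P,W): not NE [P2→R gives 12>9]
(B,Q,X): not NE [P2→R gives 8>3; P3→W gives 8>4]
(B,Q,Y): not NE [P1→A gives 7>5; P2→R gives 8>1; P3→W gives 8>2]
(B,Q,Z): not NE [P1→C gives 8>3]
(B,Q,W): not NE [P1→A gives 7>0; P2→R gives 12>5]
(B,R,X): not NE [P1→A gives 9>4]
(B,R,Y): not NE [P3→X gives 7>5]
(B,R,Z): not NE [P1→C gives 9>7; P2→Q gives 6>2; P3→X gives 7>3]
(B,R,W): not NE [P1→A gives 10>9; P3→X gives 7>2]
(C,P,X): not NE [P2→Q gives 8>6]
(C,P,Y): not NE [P1→A gives 7>5; P3→Z gives 7>2]
(C,P,Z): NE
(C,P,W): not NE [P1→B gives 7>5; P2→R gives 8>0; P3→Z gives 7>3]
(C,Q,X): not NE [P3→Y gives 7>5]
(C,Q,Y): not NE [P1→A gives 7>2]
(C,Q,Z): not NE [P3→Y gives 7>5]
(C,Q,W): not NE [P1→A gives 7>2; P2→R gives 8>3; P3→Y gives 7>4]
(C,R,X): not NE [P1→A gives 9>1; P2→Q gives 8>6; P3→Z gives 9>5]
(C,R,Y): not NE [P1→B gives 8>3; P2→Q gives 9>7]
(C,R,Z): not NE [P2→Q gives 7>6]
(C,R,W): not NE [P1→A gives 10>4; P3→Z gives 9>1]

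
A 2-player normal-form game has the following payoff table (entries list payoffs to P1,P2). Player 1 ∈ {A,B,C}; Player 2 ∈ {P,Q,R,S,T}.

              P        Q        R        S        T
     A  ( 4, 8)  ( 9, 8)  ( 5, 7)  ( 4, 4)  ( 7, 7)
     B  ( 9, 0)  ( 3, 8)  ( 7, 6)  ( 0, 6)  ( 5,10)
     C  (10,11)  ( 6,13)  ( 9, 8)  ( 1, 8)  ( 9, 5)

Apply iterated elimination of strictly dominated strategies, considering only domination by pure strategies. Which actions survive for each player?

Remaining: P1:{A,C} P2:{P,Q}

P1 drop B (C beats it: P:10>9 Q:6>3 R:9>7 S:1>0 T:9>5)
P2 drop R (P beats it: A:8>7 C:11>8)
P2 drop S (P beats it: A:8>4 C:11>8)
P2 drop T (P beats it: A:8>7 C:11>5)
P1→{A,C} P2→{P,Q}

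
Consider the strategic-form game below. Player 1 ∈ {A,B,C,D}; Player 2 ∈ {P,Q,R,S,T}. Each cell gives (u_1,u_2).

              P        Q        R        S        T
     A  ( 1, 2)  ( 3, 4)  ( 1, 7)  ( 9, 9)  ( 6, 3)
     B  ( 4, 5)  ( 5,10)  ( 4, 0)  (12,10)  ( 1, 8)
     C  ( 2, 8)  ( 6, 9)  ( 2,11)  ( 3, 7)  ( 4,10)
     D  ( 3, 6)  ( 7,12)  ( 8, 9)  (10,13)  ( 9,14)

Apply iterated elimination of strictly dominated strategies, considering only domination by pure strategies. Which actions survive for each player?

P1 drop A (D beats it: P:3>1 Q:7>3 R:8>1 S:10>9 T:9>6)
P1 drop C (D beats it: P:3>2 Q:7>6 R:8>2 S:10>3 T:9>4)
P2 drop P (Q beats it: B:10>5 D:12>6)
P2 drop R (Q beats it: B:10>0 D:12>9)
P1→{B,D} P2→{Q,S,T}

IESDS → P1:{B,D} P2:{Q,S,T}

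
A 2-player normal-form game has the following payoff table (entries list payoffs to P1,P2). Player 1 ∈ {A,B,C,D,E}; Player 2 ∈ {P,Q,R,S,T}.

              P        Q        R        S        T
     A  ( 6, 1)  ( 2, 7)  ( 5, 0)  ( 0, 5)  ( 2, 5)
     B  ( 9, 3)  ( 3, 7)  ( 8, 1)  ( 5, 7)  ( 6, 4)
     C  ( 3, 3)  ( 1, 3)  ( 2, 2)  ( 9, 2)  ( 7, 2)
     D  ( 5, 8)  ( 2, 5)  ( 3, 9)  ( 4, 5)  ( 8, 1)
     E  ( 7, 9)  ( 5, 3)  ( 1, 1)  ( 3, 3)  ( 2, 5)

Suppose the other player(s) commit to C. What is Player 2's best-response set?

P2 best: {P,Q}

u_2(P vs C) = 3
u_2(Q vs C) = 3
u_2(R vs C) = 2
u_2(S vs C) = 2
u_2(T vs C) = 2
max payoff 3 at {P,Q}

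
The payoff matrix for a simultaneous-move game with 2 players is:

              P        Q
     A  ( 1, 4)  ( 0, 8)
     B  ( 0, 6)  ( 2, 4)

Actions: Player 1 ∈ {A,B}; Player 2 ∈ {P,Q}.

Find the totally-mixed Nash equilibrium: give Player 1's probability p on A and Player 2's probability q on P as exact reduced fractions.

(p,q) = (1/3, 2/3)

P1 indiff ⇒ q·1+(1-q)·0 = q·0+(1-q)·2 ⇒ q(1) = (1-q)(2) ⇒ q = 2/3
P2 indiff ⇒ p·4+(1-p)·6 = p·8+(1-p)·4 ⇒ p(-4) = (1-p)(-2) ⇒ p = 1/3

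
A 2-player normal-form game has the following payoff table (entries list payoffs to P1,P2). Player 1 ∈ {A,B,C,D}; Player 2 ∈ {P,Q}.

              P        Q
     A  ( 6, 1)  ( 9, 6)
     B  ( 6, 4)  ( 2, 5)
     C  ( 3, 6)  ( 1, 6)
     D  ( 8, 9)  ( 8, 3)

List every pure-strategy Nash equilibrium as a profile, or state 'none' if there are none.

NE set: (A,Q), (D,P)

(A,P): not NE [P1→D gives 8>6; P2→Q gives 6>1]
(A,Q): NE
(B,P): not NE [P1→D gives 8>6; P2→Q gives 5>4]
(B,Q): not NE [P1→A gives 9>2]
(C,P): not NE [P1→D gives 8>3]
(C,Q): not NE [P1→A gives 9>1]
(D,P): NE
(D,Q): not NE [P1→A gives 9>8; P2→P gives 9>3]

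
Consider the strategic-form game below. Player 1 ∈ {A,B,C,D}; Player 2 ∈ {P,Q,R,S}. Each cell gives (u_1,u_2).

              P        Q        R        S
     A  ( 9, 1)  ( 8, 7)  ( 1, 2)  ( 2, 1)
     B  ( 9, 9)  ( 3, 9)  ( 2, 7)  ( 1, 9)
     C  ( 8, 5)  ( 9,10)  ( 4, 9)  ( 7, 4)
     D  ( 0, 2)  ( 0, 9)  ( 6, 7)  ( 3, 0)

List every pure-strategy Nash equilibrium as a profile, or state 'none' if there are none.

(A,P): not NE [P2→Q gives 7>1]
(A,Q): not NE [P1→C gives 9>8]
(A,R): not NE [P1→D gives 6>1; P2→Q gives 7>2]
(A,S): not NE [P1→C gives 7>2; P2→Q gives 7>1]
(B,P): NE
(B,Q): not NE [P1→C gives 9>3]
(B,R): not NE [P1→D gives 6>2; P2→S gives 9>7]
(B,S): not NE [P1→C gives 7>1]
(C,P): not NE [P1→B gives 9>8; P2→Q gives 10>5]
(C,Q): NE
(C,R): not NE [P1→D gives 6>4; P2→Q gives 10>9]
(C,S): not NE [P2→Q gives 10>4]
(D,P): not NE [P1→B gives 9>0; P2→Q gives 9>2]
(D,Q): not NE [P1→C gives 9>0]
(D,R): not NE [P2→Q gives 9>7]
(D,S): not NE [P1→C gives 7>3; P2→Q gives 9>0]

Nash profiles: (B,P), (C,Q)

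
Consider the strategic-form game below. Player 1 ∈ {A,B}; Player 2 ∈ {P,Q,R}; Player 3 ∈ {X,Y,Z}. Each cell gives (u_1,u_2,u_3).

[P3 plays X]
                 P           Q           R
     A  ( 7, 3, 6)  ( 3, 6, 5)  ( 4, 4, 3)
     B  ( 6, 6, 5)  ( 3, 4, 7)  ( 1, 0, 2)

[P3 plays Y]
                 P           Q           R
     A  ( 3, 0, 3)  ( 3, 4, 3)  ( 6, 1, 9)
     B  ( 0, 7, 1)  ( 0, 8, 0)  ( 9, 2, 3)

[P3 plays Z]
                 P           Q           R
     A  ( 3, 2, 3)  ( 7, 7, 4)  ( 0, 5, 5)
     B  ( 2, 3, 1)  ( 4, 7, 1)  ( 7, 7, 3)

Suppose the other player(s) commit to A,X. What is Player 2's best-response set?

P2 best: {Q}

u_2(P vs A,X) = 3
u_2(Q vs A,X) = 6
u_2(R vs A,X) = 4
max payoff 6 at {Q}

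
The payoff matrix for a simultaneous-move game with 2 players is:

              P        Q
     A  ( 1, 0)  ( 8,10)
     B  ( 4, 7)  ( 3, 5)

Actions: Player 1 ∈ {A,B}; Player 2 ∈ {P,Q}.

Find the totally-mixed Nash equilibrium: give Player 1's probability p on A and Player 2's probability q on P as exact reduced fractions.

P1 indiff ⇒ q·1+(1-q)·8 = q·4+(1-q)·3 ⇒ q(-3) = (1-q)(-5) ⇒ q = 5/8
P2 indiff ⇒ p·0+(1-p)·7 = p·10+(1-p)·5 ⇒ p(-10) = (1-p)(-2) ⇒ p = 1/6

p=1/6, q=5/8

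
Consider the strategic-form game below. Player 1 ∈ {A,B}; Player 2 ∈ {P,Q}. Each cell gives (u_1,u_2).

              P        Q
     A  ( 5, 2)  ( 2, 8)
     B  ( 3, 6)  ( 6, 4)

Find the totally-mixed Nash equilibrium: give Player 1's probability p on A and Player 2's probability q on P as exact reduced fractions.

(p,q) = (1/4, 2/3)

P1 indiff ⇒ q·5+(1-q)·2 = q·3+(1-q)·6 ⇒ q(2) = (1-q)(4) ⇒ q = 2/3
P2 indiff ⇒ p·2+(1-p)·6 = p·8+(1-p)·4 ⇒ p(-6) = (1-p)(-2) ⇒ p = 1/4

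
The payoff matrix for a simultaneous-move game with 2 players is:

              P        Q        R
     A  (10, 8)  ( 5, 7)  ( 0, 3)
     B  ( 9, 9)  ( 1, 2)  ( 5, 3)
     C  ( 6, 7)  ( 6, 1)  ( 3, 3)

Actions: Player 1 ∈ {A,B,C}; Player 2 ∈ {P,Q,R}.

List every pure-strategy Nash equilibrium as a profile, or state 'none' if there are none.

Nash profiles: (A,P)

(A,P): NE
(A,Q): not NE [P1→C gives 6>5; P2→P gives 8>7]
(A,R): not NE [P1→B gives 5>0; P2→P gives 8>3]
(B,P): not NE [P1→A gives 10>9]
(B,Q): not NE [P1→C gives 6>1; P2→P gives 9>2]
(B,R): not NE [P2→P gives 9>3]
(C,P): not NE [P1→A gives 10>6]
(C,Q): not NE [P2→P gives 7>1]
(C,R): not NE [P1→B gives 5>3; P2→P gives 7>3]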